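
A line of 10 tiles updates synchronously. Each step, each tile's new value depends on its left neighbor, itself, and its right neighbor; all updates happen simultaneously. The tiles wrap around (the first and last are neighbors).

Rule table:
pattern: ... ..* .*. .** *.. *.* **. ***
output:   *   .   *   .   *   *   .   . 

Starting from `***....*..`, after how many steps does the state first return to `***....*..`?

...***.**.
**....*..*
..***.**..
*....*..**
.***.**...
....*..***
***.**....
...*..***.
**.**....*
..*..***..
*.**....**
.*..***...
.**....***
*..***....
**....***.
..***....*
*....***.*
.***....*.
....***.**
***....*..

20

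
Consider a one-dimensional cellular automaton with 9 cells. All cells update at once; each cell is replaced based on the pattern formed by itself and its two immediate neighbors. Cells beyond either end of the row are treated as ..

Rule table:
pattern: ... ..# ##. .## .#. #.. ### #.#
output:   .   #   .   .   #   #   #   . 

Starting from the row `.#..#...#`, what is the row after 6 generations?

..#######

generation 1: ######.##
generation 2: .####....
generation 3: #.##.#...
generation 4: #....##..
generation 5: ##..#..#.
generation 6: ..#######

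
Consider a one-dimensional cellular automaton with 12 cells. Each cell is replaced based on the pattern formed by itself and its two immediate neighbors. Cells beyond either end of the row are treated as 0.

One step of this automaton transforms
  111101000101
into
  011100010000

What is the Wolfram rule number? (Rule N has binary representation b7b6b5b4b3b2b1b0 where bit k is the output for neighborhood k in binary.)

position 1: 111 → 1  (bit 7 = 1)
position 3: 110 → 1  (bit 6 = 1)
position 4: 101 → 0  (bit 5 = 0)
position 6: 100 → 0  (bit 4 = 0)
position 0: 011 → 0  (bit 3 = 0)
position 5: 010 → 0  (bit 2 = 0)
position 8: 001 → 0  (bit 1 = 0)
position 7: 000 → 1  (bit 0 = 1)
bits b7..b0 = 11000001 = 193

193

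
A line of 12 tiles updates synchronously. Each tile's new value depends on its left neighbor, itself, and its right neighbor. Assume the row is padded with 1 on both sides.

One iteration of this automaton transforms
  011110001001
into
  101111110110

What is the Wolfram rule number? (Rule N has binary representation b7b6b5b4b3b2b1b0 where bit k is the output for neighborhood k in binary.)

position 2: 111 → 1  (bit 7 = 1)
position 4: 110 → 1  (bit 6 = 1)
position 0: 101 → 1  (bit 5 = 1)
position 5: 100 → 1  (bit 4 = 1)
position 1: 011 → 0  (bit 3 = 0)
position 8: 010 → 0  (bit 2 = 0)
position 7: 001 → 1  (bit 1 = 1)
position 6: 000 → 1  (bit 0 = 1)
bits b7..b0 = 11110011 = 243

243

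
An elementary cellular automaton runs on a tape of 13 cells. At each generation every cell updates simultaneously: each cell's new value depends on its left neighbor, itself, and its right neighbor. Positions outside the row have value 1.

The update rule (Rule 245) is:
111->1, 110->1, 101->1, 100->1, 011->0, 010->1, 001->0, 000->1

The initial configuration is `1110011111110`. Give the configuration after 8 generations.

1111001111111
1111100111111
1111110011111
1111111001111
1111111100111
1111111110011
1111111111001
1111111111100

1111111111100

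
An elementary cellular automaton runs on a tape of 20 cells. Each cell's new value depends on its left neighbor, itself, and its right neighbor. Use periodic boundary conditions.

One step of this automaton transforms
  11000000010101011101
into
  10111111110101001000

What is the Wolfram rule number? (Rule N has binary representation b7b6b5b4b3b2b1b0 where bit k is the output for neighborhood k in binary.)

position 0: 111 → 1  (bit 7 = 1)
position 1: 110 → 0  (bit 6 = 0)
position 10: 101 → 0  (bit 5 = 0)
position 2: 100 → 1  (bit 4 = 1)
position 15: 011 → 0  (bit 3 = 0)
position 9: 010 → 1  (bit 2 = 1)
position 8: 001 → 1  (bit 1 = 1)
position 3: 000 → 1  (bit 0 = 1)
bits b7..b0 = 10010111 = 151

151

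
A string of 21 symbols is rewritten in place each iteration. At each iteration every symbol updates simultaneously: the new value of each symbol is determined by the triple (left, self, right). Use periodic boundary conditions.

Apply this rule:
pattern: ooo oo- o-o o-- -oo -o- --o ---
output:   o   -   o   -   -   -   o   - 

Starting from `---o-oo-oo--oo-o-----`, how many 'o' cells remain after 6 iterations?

--o-o--o---o--o------
-o-o--o---o--o-------
o-o--o---o--o--------
-o--o---o--o--------o
o--o---o--o--------o-
--o---o--o--------o-o
count of o: 5

5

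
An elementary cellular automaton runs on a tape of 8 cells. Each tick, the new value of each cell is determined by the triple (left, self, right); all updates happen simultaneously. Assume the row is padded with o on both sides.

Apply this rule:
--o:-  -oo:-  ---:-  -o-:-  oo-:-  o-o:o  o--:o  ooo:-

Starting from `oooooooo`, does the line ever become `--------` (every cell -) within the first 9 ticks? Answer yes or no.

--------
all cells are - at tick 1

yes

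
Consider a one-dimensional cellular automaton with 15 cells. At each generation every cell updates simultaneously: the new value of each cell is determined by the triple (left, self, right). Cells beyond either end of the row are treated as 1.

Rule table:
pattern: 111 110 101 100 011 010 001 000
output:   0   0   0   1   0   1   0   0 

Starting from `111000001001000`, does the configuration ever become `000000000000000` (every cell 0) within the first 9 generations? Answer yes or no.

no

000100001101100
100110000000010
010001000000010
011001100000010
000100010000010
100110011000010
010001000100010
011001100110010
000100010001010
generation 9 is 000100010001010, still not uniform 0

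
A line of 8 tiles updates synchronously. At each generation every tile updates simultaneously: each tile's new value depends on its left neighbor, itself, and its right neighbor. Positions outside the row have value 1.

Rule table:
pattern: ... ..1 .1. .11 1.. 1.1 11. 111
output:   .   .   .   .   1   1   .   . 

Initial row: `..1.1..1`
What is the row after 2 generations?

.1..1.1.

1..1.1..
.1..1.1.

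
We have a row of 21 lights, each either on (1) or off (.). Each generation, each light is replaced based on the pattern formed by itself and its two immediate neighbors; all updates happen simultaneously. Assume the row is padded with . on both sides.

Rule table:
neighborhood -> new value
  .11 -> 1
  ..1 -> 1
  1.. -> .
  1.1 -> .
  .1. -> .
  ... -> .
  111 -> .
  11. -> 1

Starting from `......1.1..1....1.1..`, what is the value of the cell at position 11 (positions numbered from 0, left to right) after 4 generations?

.....1....1....1.....
....1....1....1......
...1....1....1.......
..1....1....1........
position 11 holds .

.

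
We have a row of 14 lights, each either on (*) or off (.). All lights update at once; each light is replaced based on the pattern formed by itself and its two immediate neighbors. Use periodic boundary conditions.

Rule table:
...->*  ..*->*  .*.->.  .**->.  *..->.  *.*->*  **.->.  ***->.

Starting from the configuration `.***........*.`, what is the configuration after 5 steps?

..*....*******

step 1: *....*******..
step 2: ..***........*
step 3: .*....*******.
step 4: *..***........
step 5: ..*....*******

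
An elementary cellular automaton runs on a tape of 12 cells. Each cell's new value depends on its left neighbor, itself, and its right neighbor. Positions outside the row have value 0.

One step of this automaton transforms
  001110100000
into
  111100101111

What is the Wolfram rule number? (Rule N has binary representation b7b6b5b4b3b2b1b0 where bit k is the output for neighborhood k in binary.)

position 3: 111 → 1  (bit 7 = 1)
position 4: 110 → 0  (bit 6 = 0)
position 5: 101 → 0  (bit 5 = 0)
position 7: 100 → 0  (bit 4 = 0)
position 2: 011 → 1  (bit 3 = 1)
position 6: 010 → 1  (bit 2 = 1)
position 1: 001 → 1  (bit 1 = 1)
position 0: 000 → 1  (bit 0 = 1)
bits b7..b0 = 10001111 = 143

143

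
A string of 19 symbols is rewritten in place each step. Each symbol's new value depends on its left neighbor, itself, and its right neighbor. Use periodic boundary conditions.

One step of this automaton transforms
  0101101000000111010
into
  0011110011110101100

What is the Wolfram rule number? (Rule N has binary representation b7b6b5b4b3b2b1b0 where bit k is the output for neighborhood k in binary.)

105

position 14: 111 → 0  (bit 7 = 0)
position 4: 110 → 1  (bit 6 = 1)
position 2: 101 → 1  (bit 5 = 1)
position 7: 100 → 0  (bit 4 = 0)
position 3: 011 → 1  (bit 3 = 1)
position 1: 010 → 0  (bit 2 = 0)
position 0: 001 → 0  (bit 1 = 0)
position 8: 000 → 1  (bit 0 = 1)
bits b7..b0 = 01101001 = 105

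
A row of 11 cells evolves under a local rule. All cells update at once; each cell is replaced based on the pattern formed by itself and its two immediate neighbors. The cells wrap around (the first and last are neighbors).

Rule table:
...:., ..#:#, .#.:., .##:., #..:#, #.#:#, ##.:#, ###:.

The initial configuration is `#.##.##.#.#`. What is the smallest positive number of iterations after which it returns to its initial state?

11

##.##.##.#.
.##.##.##.#
#.##.##.##.
.#.##.##.##
#.#.##.##.#
##.#.##.##.
.##.#.##.##
#.##.#.##.#
##.##.#.##.
.##.##.#.##
#.##.##.#.#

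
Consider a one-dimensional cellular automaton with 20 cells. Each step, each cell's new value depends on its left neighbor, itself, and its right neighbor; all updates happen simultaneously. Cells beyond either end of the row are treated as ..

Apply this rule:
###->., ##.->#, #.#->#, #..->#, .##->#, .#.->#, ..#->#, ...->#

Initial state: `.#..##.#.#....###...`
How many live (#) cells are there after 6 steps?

###############.####
#.............###..#
###############.####  (repeats step 1; period 2)
step 6: #.............###..#
count of #: 5

5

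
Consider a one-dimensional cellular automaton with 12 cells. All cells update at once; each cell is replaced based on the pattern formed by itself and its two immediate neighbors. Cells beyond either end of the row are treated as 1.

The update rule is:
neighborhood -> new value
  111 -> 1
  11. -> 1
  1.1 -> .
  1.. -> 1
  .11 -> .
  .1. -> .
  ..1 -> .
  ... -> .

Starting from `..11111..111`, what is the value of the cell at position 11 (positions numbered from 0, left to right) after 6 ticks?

1..11111..11
11..11111..1
111..11111..
1111..11111.
11111..1111.
111111..111.
position 11 holds .

.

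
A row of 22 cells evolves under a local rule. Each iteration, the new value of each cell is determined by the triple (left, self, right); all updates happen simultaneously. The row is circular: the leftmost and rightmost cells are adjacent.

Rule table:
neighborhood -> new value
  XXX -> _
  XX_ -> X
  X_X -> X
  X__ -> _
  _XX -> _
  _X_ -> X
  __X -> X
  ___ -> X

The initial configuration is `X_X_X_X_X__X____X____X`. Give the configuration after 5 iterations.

X_XXXXX_XX___XX_______

XXXXXXXXX_XX_XXXX_XXX_
________XX_XX___XX__XX
_XXXXXXX_XX_X_XX_X_X_X
X______XX_XXXX_XXXXXXX
X_XXXXX_XX___XX_______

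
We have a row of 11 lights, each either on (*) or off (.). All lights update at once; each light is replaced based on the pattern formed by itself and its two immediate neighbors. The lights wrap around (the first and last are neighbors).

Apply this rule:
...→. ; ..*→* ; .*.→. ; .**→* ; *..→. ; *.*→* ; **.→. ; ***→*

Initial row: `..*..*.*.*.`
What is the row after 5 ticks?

.*..*.*.*..
*..*.*.*...
..*.*.*...*
.*.*.*...*.
*.*.*...*..

*.*.*...*..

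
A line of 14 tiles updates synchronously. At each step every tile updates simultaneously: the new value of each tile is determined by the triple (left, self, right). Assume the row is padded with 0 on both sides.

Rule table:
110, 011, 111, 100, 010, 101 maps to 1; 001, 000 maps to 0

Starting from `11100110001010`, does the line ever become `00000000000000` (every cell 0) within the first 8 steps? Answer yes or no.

no

11110111001111
11111111101111
11111111111111
11111111111111  (fixed point — unchanged through step 8)
step 8 is 11111111111111, still not uniform 0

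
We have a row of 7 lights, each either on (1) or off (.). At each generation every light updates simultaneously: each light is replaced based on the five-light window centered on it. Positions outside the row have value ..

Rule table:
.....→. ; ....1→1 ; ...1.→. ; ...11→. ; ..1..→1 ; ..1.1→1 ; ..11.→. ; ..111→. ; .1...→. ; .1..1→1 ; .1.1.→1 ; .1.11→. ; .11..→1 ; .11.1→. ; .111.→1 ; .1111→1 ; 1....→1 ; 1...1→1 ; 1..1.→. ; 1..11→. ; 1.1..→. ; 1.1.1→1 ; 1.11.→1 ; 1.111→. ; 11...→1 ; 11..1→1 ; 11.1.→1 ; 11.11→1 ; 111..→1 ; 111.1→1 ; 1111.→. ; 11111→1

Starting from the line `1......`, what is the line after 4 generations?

generation 1: 1.1....
generation 2: 11..1..
generation 3: .11.1.1
generation 4: ...111.

...111.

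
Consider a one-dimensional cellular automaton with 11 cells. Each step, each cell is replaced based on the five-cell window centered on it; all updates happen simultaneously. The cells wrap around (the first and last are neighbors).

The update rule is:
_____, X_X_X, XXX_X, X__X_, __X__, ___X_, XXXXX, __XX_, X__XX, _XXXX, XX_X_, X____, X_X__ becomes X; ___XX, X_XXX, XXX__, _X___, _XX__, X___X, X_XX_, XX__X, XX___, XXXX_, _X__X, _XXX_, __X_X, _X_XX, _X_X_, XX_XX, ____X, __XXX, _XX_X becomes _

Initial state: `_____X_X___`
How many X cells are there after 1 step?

XXX_X__X_XX
count of X: 7

7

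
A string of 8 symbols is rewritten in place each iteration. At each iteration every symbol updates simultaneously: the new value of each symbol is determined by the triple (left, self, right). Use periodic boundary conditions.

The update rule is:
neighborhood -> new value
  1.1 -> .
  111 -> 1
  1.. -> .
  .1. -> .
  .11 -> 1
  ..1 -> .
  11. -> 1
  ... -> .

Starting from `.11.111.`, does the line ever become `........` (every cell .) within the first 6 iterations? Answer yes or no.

.11.111.  (fixed point — unchanged through iteration 6)
iteration 6 is .11.111., still not uniform .

no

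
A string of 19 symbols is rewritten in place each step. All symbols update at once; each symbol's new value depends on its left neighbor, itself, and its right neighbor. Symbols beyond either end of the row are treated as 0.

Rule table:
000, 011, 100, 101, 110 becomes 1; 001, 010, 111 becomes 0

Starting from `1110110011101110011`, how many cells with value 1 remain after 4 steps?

9

1011111010111011011
0110001101101111111
0111101111111000001
0100111000001111100
count of 1: 9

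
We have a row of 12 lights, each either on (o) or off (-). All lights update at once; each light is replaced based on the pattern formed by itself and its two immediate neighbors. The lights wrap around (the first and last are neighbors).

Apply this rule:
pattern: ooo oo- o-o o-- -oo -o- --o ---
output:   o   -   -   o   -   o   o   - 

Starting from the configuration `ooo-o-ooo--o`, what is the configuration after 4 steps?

oo--oo--oo--

oo--o--o-oo-
--oooooo----
-o-oooo-o---
oo--oo--oo--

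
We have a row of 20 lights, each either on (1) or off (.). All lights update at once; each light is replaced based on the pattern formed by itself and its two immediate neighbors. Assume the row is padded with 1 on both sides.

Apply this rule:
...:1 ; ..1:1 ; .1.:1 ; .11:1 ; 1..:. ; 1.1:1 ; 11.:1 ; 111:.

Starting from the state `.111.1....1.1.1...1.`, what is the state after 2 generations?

.111.111......111...

11.111.11111111.1111
.111.111......111...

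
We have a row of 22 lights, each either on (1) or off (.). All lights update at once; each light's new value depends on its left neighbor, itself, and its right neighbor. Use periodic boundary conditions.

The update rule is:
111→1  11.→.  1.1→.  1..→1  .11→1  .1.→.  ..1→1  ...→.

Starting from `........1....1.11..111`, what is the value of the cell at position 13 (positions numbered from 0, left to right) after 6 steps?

1......1.1..1..1.1111.
.1....1...11.11..111..
1.1..1.1.11..1.1111.1.
...11....1.11..111....
..11.1..1..1.1111.1...
.11...11.11..111...1..
position 13 holds 1

1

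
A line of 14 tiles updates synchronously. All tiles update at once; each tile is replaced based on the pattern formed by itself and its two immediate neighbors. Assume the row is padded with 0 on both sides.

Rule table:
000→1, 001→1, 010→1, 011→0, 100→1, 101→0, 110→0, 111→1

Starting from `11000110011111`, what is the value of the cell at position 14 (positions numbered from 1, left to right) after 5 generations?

00111001101110
11010110000101
00010001111101
11111110111001
01111100010111
position 14 holds 1

1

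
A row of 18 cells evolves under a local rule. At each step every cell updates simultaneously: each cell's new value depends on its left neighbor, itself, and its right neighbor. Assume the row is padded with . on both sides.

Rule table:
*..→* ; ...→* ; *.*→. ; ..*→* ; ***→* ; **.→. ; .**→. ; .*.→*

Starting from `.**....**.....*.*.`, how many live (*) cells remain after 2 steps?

11

*..****..******.**
***.**.**.****....
count of *: 11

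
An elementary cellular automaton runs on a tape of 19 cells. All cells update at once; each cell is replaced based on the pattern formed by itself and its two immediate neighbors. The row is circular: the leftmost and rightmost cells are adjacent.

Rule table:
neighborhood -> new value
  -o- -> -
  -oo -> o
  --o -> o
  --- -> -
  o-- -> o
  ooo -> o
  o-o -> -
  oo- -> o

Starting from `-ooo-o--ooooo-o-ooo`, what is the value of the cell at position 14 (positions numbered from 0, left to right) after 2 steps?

-

-ooo--ooooooo---ooo
-ooooooooooooo-oooo
position 14 holds -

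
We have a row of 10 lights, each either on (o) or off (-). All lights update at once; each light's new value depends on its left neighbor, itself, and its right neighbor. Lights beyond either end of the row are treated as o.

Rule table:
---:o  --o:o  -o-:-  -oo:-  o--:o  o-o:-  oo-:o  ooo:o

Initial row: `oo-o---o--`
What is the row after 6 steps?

oooooooo--

oo--ooo-oo
oooo-oo--o
oooo--ooo-
oooooo-oo-
oooooo--o-
oooooooo--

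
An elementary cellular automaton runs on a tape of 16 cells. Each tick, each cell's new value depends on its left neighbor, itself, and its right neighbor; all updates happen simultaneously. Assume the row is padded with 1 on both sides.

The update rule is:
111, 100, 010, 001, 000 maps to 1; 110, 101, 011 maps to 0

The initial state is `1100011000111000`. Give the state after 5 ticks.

tick 1: 1011100111010111
tick 2: 0001011010010011
tick 3: 1111000011111101
tick 4: 1110111101111000
tick 5: 1100011000110111

1100011000110111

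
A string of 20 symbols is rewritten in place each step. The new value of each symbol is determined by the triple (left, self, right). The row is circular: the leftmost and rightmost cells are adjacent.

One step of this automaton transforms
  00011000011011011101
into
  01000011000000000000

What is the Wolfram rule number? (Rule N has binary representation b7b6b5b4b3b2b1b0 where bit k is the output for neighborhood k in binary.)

1

position 16: 111 → 0  (bit 7 = 0)
position 4: 110 → 0  (bit 6 = 0)
position 11: 101 → 0  (bit 5 = 0)
position 0: 100 → 0  (bit 4 = 0)
position 3: 011 → 0  (bit 3 = 0)
position 19: 010 → 0  (bit 2 = 0)
position 2: 001 → 0  (bit 1 = 0)
position 1: 000 → 1  (bit 0 = 1)
bits b7..b0 = 00000001 = 1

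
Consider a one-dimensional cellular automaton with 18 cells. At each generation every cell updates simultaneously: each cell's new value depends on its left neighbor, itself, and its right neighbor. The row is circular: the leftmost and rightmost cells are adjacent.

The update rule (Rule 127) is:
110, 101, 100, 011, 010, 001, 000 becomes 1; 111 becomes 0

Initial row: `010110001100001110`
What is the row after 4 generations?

111111111111111011
000000000000001110
111111111111111011  (repeats generation 1; period 2)
generation 4: 000000000000001110

000000000000001110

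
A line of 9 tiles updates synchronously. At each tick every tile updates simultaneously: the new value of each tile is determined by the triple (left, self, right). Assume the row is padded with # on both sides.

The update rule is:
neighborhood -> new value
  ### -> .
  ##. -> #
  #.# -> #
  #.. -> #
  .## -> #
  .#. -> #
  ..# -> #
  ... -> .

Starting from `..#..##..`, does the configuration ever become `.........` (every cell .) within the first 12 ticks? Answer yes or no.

#########
.........
all cells are . at tick 2

yes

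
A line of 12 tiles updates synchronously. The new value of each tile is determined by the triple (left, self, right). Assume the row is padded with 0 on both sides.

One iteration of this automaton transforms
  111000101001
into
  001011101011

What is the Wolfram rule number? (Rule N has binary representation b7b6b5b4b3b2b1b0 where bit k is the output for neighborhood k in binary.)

position 1: 111 → 0  (bit 7 = 0)
position 2: 110 → 1  (bit 6 = 1)
position 7: 101 → 0  (bit 5 = 0)
position 3: 100 → 0  (bit 4 = 0)
position 0: 011 → 0  (bit 3 = 0)
position 6: 010 → 1  (bit 2 = 1)
position 5: 001 → 1  (bit 1 = 1)
position 4: 000 → 1  (bit 0 = 1)
bits b7..b0 = 01000111 = 71

71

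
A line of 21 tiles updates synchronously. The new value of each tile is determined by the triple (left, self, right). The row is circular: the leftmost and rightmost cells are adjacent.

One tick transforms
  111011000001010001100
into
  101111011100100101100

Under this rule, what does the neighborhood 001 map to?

At position 10 the neighborhood is 001; the next row has 0 there.

0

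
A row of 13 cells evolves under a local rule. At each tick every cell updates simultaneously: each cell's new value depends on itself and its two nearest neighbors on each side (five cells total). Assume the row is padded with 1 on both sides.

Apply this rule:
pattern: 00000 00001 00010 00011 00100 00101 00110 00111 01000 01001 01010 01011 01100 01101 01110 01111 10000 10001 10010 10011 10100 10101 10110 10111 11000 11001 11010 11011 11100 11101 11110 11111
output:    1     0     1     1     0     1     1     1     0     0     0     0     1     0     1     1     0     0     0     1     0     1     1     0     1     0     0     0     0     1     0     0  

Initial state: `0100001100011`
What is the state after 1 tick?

0000011110111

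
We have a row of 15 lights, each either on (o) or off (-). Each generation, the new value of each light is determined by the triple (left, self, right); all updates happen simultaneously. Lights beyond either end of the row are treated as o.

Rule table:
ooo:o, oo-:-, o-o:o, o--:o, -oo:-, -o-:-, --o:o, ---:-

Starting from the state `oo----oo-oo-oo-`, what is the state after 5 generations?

o-o--o--o--o--o

o-o--o--o--o--o
-o-oo-oo-oo-oo-
o-o--o--o--o--o  (repeats generation 1; period 2)
generation 5: o-o--o--o--o--o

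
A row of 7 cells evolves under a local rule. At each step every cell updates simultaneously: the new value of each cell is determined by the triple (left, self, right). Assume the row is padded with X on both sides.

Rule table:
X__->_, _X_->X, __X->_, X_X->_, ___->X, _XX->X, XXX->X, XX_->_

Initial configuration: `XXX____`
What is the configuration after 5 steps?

XX__XX_
X___X__
__X_X__
__X_X__  (fixed point — unchanged through step 5)

__X_X__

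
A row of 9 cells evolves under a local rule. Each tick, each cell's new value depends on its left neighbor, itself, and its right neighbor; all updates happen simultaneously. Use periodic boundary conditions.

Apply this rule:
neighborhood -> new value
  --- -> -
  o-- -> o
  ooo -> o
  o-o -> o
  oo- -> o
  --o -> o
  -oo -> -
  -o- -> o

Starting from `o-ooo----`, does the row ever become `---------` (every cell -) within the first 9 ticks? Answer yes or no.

oo-ooo--o
ooo-oooo-
-ooo-oooo
o-ooo-ooo
oo-ooo-oo
ooo-ooo-o
oooo-ooo-
-oooo-ooo
o-oooo-oo
tick 9 is o-oooo-oo, still not uniform -

no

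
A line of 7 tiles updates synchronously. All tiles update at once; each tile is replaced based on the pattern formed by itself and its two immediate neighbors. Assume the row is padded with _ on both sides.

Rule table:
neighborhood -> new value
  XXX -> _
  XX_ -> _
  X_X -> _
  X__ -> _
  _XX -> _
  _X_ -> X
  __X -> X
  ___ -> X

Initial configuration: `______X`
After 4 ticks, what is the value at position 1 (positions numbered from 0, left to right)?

_

XXXXXXX
_______
XXXXXXX  (repeats tick 1; period 2)
tick 4: _______
position 1 holds _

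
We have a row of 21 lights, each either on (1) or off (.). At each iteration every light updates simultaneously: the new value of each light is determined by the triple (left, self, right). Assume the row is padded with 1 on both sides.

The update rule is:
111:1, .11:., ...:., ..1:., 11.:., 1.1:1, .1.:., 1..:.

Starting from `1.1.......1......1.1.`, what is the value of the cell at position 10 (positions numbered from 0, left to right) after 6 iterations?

.1................1.1
1..................1.
....................1
.....................
.....................  (fixed point — unchanged through iteration 6)
position 10 holds .

.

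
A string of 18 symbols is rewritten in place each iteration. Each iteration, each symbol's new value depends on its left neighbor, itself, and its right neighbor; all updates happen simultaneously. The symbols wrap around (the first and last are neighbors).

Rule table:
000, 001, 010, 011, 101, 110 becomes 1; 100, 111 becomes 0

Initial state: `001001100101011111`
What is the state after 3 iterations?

000011101011111100

011011101111110001
111110111000010111
000011101011111100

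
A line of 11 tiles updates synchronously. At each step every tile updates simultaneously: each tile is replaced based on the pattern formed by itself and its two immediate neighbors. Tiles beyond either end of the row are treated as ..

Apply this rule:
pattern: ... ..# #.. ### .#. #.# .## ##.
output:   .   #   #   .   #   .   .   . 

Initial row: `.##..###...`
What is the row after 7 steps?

##......###

#..##...#..
###..#.###.
...###....#
..#...#..##
.###.####..
#........#.
##......###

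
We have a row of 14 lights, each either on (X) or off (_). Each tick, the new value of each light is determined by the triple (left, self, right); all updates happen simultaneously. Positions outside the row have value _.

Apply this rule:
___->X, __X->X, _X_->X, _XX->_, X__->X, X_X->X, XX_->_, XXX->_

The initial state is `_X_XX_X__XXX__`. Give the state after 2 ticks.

___XX____XXX__

tick 1: XXX__XXXX___XX
tick 2: ___XX____XXX__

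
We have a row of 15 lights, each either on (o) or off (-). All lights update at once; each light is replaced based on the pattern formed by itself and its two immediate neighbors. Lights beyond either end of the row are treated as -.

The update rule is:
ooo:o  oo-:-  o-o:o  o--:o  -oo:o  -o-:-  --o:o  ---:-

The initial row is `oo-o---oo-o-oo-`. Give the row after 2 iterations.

-o-o-oo-o-oo-o-

iteration 1: o-o-o-oo-o-oo-o
iteration 2: -o-o-oo-o-oo-o-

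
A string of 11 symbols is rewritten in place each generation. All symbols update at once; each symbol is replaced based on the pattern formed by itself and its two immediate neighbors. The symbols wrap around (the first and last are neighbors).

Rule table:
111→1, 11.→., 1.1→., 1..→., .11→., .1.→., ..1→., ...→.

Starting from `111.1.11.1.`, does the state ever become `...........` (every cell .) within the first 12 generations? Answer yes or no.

yes

.1.........
...........
all cells are . at generation 2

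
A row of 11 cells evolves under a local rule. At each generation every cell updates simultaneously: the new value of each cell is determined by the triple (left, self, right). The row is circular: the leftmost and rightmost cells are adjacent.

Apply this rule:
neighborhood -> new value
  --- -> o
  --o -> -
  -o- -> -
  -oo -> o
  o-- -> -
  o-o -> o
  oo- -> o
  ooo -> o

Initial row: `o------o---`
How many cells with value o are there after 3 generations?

--oooo---o-
o-oooo-o---
-oooooo--o-
count of o: 7

7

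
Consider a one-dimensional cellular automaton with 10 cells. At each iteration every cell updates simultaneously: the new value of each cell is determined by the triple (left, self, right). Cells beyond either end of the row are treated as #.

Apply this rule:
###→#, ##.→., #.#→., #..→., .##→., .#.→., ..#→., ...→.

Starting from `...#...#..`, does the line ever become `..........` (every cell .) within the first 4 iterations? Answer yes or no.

yes

..........
all cells are . at iteration 1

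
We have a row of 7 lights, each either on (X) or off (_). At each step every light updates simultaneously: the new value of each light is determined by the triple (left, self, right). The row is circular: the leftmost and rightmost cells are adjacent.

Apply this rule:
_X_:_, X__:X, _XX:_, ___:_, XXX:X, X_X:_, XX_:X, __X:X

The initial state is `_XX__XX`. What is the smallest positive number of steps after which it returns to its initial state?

__XXX_X
XX_XX__
_X__XXX
__XX_XX
XX_X__X
XX__XX_
_XXX_X_
X_XX__X
X__XXX_
_XX_XX_
X_X__XX
X__XX_X
XXX_X__
_XX__XX

14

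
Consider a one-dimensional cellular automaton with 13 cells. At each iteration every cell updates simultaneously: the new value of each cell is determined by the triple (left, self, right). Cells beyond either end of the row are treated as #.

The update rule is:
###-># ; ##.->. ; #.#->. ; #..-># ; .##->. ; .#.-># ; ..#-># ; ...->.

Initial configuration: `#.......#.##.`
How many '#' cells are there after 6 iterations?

.#.....##....
.##...#..#..#
...#.#######.
#.##..#####..
....##.###.##
#..#....#...#
count of #: 4

4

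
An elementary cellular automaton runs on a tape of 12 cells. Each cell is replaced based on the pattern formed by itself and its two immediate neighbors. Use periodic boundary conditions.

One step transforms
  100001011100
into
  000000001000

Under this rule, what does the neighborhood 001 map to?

0

At position 4 the neighborhood is 001; the next row has 0 there.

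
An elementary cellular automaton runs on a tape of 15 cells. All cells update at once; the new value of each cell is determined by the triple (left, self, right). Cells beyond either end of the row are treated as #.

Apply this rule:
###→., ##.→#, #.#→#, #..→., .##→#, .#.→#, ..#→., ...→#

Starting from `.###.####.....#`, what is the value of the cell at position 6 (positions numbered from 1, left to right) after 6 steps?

##.###..#.###.#
.###.#..###.###
##.###..#.###..
.###.#..###.#..
##.###..#.###..  (repeats step 3; period 2)
step 6: .###.#..###.#..
position 6 holds #

#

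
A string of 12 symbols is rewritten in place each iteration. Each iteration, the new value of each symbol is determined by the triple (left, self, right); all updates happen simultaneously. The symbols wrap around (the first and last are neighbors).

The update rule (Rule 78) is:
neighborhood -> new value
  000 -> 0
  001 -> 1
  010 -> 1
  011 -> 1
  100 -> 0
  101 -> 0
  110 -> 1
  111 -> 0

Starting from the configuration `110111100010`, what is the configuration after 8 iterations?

110101101010

110100100110
110101101110
110101101010
110101101010  (fixed point — unchanged through iteration 8)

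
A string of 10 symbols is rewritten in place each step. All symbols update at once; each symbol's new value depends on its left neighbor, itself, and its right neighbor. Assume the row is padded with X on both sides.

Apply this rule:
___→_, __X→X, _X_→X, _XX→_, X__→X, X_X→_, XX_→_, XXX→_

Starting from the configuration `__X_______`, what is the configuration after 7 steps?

step 1: XXXX_____X
step 2: ____X___X_
step 3: X__XXX_XX_
step 4: _XX_______
step 5: ___X_____X
step 6: X_XXX___X_
step 7: _____X_XX_

_____X_XX_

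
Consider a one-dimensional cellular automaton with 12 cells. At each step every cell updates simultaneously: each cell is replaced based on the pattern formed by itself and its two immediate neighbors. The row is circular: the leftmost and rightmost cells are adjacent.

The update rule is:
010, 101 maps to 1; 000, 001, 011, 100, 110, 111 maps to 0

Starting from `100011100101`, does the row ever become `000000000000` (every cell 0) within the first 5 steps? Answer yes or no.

000000000110
000000000000
all cells are 0 at step 2

yes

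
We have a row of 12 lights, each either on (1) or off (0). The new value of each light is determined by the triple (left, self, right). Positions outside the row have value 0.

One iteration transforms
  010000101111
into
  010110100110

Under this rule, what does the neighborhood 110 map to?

At position 11 the neighborhood is 110; the next row has 0 there.

0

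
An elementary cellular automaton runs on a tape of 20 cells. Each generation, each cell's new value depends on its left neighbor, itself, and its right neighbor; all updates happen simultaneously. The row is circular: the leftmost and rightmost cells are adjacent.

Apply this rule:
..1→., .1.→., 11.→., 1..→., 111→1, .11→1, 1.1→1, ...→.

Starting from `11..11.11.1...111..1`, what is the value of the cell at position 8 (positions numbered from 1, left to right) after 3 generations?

1

generation 1: 1...1.11.1....11...1
generation 2: .....11.1.....1....1
generation 3: .....1.1............
position 8 holds 1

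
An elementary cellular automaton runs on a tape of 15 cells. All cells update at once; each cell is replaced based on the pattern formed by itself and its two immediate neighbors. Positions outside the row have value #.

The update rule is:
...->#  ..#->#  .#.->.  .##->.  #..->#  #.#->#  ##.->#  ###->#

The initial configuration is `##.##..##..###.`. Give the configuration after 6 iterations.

########.###.##

iteration 1: ###.###.###.###
iteration 2: ####.###.###.##
iteration 3: #####.###.###.#
iteration 4: ######.###.###.
iteration 5: #######.###.###
iteration 6: ########.###.##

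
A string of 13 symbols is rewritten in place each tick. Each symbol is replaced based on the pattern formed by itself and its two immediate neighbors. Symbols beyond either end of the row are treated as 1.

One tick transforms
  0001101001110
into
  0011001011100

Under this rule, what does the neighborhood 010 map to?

1

At position 6 the neighborhood is 010; the next row has 1 there.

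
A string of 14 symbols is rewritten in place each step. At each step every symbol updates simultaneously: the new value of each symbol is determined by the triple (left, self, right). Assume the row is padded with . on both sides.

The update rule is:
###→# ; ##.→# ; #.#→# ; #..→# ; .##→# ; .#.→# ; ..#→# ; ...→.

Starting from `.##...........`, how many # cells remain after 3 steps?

6

####..........
#####.........
######........
count of #: 6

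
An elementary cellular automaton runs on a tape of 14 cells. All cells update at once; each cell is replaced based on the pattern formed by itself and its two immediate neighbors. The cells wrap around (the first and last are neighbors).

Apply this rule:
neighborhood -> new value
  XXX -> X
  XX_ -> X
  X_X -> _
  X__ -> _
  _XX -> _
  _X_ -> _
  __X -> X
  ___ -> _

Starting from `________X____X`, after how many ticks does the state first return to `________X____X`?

14

tick 1: _______X____X_
tick 2: ______X____X__
tick 3: _____X____X___
tick 4: ____X____X____
tick 5: ___X____X_____
tick 6: __X____X______
tick 7: _X____X_______
tick 8: X____X________
tick 9: ____X________X
tick 10: ___X________X_
tick 11: __X________X__
tick 12: _X________X___
tick 13: X________X____
tick 14: ________X____X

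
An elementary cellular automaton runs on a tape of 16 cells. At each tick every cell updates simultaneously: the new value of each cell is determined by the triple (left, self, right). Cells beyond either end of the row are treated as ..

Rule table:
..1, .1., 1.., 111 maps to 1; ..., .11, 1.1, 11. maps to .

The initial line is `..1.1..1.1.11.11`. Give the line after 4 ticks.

.11.1111.1......
1....11..11.....
11..1..11..1....
..11111..1111...

..11111..1111...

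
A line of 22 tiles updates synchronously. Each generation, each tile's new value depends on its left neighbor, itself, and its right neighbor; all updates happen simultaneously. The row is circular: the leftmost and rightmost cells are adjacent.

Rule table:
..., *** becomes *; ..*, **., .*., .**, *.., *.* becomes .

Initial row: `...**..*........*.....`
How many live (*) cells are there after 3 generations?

7

generation 1: **.......******...****
generation 2: *..*****..****..*..***
generation 3: ....***....**.......**
count of *: 7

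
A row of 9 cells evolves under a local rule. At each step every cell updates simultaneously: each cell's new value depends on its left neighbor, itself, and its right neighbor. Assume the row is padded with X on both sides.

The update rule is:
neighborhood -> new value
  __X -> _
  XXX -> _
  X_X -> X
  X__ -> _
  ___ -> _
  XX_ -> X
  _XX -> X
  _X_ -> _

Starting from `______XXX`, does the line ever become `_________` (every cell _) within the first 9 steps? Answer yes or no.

______X__
_________
all cells are _ at step 2

yes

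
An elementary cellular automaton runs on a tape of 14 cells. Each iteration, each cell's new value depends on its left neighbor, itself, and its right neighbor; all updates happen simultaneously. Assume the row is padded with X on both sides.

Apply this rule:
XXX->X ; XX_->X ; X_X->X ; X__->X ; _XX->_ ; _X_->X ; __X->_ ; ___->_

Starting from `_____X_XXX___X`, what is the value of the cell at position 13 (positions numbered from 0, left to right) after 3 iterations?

_

X____XX_XXX___
XX____XX_XXX__
XXX____XX_XXX_
position 13 holds _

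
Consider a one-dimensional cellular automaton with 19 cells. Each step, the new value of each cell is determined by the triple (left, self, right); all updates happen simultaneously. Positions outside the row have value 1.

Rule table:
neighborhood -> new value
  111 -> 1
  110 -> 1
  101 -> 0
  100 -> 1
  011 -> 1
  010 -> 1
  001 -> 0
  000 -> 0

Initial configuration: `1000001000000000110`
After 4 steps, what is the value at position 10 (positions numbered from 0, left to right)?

1

step 1: 1100001100000000110
step 2: 1110001110000000110
step 3: 1111001111000000110
step 4: 1111101111100000110
position 10 holds 1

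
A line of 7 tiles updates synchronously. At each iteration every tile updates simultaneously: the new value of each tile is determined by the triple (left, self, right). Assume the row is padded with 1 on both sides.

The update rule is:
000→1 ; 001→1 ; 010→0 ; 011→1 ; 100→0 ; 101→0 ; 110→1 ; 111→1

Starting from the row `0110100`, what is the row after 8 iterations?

0110001
0110111
0110111  (fixed point — unchanged through iteration 8)

0110111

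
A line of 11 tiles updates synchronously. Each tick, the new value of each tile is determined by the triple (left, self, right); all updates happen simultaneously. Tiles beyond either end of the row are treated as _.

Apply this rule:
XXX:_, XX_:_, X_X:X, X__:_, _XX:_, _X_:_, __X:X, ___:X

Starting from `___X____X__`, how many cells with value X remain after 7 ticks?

XXX__XXX__X
____X____X_
XXXX__XXX__
_____X____X
XXXXX__XXX_
______X____
XXXXXX__XXX
count of X: 9

9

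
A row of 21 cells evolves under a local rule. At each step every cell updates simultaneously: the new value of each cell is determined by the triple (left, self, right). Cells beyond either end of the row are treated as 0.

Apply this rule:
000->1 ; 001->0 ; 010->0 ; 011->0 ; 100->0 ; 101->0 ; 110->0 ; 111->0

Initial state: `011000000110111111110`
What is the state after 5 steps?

000011110000000000000
111000000111111111111
000011110000000000000  (repeats step 1; period 2)
step 5: 000011110000000000000

000011110000000000000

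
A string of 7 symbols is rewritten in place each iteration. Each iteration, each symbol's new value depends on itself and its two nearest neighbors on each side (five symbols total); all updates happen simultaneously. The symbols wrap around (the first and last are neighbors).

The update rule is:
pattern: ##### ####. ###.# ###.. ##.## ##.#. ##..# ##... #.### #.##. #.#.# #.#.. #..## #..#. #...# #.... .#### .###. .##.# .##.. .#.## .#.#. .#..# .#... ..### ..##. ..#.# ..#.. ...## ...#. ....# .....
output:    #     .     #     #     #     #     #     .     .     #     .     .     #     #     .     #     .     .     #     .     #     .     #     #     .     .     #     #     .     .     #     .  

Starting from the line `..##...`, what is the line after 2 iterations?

.###.#.

iteration 1: #....#.
iteration 2: .###.#.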